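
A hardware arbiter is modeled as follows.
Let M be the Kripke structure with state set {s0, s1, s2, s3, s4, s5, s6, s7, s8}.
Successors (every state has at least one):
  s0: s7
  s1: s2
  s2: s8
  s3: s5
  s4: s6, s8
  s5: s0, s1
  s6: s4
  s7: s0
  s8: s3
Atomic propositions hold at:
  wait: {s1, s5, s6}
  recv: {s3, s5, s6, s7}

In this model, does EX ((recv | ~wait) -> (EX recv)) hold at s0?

No

Sat(~wait) = {s0, s2, s3, s4, s7, s8}
Sat(recv | ~wait) = {s0, s2, s3, s4, s5, s6, s7, s8}
Sat(EX recv) = {s : some successor in {s3, s5, s6, s7}} = {s0, s3, s4, s8}
Sat((recv | ~wait) -> (EX recv)) = {s0, s1, s3, s4, s8}
Sat(EX ((recv | ~wait) -> (EX recv))) = {s : some successor in {s0, s1, s3, s4, s8}} = {s2, s4, s5, s6, s7, s8}
s0 ∉ Sat(EX ((recv | ~wait) -> (EX recv))) = {s2, s4, s5, s6, s7, s8}, so the formula does not hold at s0.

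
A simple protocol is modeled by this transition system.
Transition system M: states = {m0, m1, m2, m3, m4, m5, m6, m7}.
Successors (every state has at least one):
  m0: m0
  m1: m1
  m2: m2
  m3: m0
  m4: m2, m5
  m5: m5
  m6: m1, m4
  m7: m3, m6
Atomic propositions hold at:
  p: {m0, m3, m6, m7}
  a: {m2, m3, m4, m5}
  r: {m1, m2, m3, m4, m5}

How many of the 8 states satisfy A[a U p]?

4

A[a U p]: least fixpoint, start Z0 = Sat(p) = {m0, m3, m6, m7}, add states in Sat(a) with every successor in Z. Already a fixed point.
Sat(A[a U p]) = {m0, m3, m6, m7}
|Sat(A[a U p])| = |{m0, m3, m6, m7}| = 4.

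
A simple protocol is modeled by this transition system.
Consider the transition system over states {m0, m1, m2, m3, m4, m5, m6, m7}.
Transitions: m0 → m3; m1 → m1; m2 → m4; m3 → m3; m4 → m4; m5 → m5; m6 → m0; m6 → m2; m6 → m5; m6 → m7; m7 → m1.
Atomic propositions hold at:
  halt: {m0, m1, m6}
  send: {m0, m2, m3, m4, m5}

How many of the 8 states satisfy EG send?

EG send: greatest fixpoint, start Z0 = {m0, m2, m3, m4, m5}, keep only states in Sat with some successor in Z. Already a fixed point.
Sat(EG send) = {m0, m2, m3, m4, m5}
|Sat(EG send)| = |{m0, m2, m3, m4, m5}| = 5.

5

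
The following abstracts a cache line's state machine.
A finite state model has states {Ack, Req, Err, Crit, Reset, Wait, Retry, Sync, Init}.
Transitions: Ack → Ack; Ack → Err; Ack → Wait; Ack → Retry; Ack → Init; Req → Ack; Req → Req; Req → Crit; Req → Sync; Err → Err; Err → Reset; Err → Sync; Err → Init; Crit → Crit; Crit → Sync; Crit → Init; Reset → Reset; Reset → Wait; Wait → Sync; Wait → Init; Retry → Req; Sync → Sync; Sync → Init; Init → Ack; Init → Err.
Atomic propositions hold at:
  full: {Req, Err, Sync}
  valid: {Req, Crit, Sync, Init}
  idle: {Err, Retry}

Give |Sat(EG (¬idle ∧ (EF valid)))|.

Sat(¬idle) = {Ack, Req, Crit, Reset, Wait, Sync, Init}
EF valid: least fixpoint, start Z0 = {Req, Crit, Sync, Init}, add states with some successor in Z. Z1 = {Ack, Req, Err, Crit, Wait, Retry, Sync, Init}; Z2 = {Ack, Req, Err, Crit, Reset, Wait, Retry, Sync, Init}; fixed.
Sat(EF valid) = {Ack, Req, Err, Crit, Reset, Wait, Retry, Sync, Init}
Sat(¬idle ∧ (EF valid)) = {Ack, Req, Crit, Reset, Wait, Sync, Init}
EG (¬idle ∧ (EF valid)): greatest fixpoint, start Z0 = {Ack, Req, Crit, Reset, Wait, Sync, Init}, keep only states in Sat with some successor in Z. Already a fixed point.
Sat(EG (¬idle ∧ (EF valid))) = {Ack, Req, Crit, Reset, Wait, Sync, Init}
|Sat(EG (¬idle ∧ (EF valid)))| = |{Ack, Req, Crit, Reset, Wait, Sync, Init}| = 7.

7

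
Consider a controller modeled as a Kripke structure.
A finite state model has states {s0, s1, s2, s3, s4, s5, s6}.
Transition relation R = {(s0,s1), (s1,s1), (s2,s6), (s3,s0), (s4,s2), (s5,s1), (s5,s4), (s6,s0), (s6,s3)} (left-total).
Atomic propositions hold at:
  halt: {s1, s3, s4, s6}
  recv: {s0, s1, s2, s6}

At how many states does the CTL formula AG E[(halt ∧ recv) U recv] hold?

2

Sat(halt ∧ recv) = {s1, s6}
E[(halt ∧ recv) U recv]: least fixpoint, start Z0 = Sat(recv) = {s0, s1, s2, s6}, add states in Sat(halt ∧ recv) with some successor in Z. Already a fixed point.
Sat(E[(halt ∧ recv) U recv]) = {s0, s1, s2, s6}
AG E[(halt ∧ recv) U recv]: greatest fixpoint, start Z0 = {s0, s1, s2, s6}, keep only states in Sat with every successor in Z. Z1 = {s0, s1, s2}; Z2 = {s0, s1}; fixed.
Sat(AG E[(halt ∧ recv) U recv]) = {s0, s1}
|Sat(AG E[(halt ∧ recv) U recv])| = |{s0, s1}| = 2.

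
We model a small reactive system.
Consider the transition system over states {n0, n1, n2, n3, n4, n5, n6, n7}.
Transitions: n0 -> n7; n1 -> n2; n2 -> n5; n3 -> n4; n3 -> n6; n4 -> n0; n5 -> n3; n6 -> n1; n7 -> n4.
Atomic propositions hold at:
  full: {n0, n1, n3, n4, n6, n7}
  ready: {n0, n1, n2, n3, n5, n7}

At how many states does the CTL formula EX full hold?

Sat(EX full) = {s : some successor in {n0, n1, n3, n4, n6, n7}} = {n0, n3, n4, n5, n6, n7}
|Sat(EX full)| = |{n0, n3, n4, n5, n6, n7}| = 6.

6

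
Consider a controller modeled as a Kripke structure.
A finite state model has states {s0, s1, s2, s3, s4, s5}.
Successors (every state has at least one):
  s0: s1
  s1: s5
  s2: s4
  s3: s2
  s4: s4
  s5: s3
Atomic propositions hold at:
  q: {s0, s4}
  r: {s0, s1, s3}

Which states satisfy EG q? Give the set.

{s4}

EG q: greatest fixpoint, start Z0 = {s0, s4}, keep only states in Sat with some successor in Z. Z1 = {s4}; fixed.
Sat(EG q) = {s4}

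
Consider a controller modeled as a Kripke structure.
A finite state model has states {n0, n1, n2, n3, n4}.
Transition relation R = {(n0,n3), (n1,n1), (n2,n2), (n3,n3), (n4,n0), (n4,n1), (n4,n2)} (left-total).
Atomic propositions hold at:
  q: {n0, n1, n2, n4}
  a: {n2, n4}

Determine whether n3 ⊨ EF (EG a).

EG a: greatest fixpoint, start Z0 = {n2, n4}, keep only states in Sat with some successor in Z. Already a fixed point.
Sat(EG a) = {n2, n4}
EF (EG a): least fixpoint, start Z0 = {n2, n4}, add states with some successor in Z. Already a fixed point.
Sat(EF (EG a)) = {n2, n4}
n3 ∉ Sat(EF (EG a)) = {n2, n4}, so the formula does not hold at n3.

No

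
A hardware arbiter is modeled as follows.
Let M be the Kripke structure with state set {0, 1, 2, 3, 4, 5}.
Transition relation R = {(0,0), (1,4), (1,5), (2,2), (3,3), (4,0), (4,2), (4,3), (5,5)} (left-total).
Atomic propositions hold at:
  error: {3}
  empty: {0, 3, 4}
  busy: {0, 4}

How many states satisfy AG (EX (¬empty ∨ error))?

3

Sat(¬empty) = {1, 2, 5}
Sat(¬empty ∨ error) = {1, 2, 3, 5}
Sat(EX (¬empty ∨ error)) = {s : some successor in {1, 2, 3, 5}} = {1, 2, 3, 4, 5}
AG (EX (¬empty ∨ error)): greatest fixpoint, start Z0 = {1, 2, 3, 4, 5}, keep only states in Sat with every successor in Z. Z1 = {1, 2, 3, 5}; Z2 = {2, 3, 5}; fixed.
Sat(AG (EX (¬empty ∨ error))) = {2, 3, 5}
|Sat(AG (EX (¬empty ∨ error)))| = |{2, 3, 5}| = 3.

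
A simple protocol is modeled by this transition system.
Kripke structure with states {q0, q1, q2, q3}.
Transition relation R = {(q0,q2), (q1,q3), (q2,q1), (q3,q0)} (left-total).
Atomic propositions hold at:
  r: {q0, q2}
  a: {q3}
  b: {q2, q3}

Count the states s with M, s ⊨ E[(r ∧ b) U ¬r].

Sat(r ∧ b) = {q2}
Sat(¬r) = {q1, q3}
E[(r ∧ b) U ¬r]: least fixpoint, start Z0 = Sat(¬r) = {q1, q3}, add states in Sat(r ∧ b) with some successor in Z. Z1 = {q1, q2, q3}; fixed.
Sat(E[(r ∧ b) U ¬r]) = {q1, q2, q3}
|Sat(E[(r ∧ b) U ¬r])| = |{q1, q2, q3}| = 3.

3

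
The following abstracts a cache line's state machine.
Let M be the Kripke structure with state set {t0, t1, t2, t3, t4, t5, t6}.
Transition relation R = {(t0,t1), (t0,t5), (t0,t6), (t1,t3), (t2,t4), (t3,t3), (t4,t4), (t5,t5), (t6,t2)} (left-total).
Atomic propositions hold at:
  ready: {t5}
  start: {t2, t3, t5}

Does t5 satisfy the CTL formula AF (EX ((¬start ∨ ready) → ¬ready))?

Sat(¬start) = {t0, t1, t4, t6}
Sat(¬start ∨ ready) = {t0, t1, t4, t5, t6}
Sat(¬ready) = {t0, t1, t2, t3, t4, t6}
Sat((¬start ∨ ready) → ¬ready) = {t0, t1, t2, t3, t4, t6}
Sat(EX ((¬start ∨ ready) → ¬ready)) = {s : some successor in {t0, t1, t2, t3, t4, t6}} = {t0, t1, t2, t3, t4, t6}
AF (EX ((¬start ∨ ready) → ¬ready)): least fixpoint, start Z0 = {t0, t1, t2, t3, t4, t6}, add states with every successor in Z. Already a fixed point.
Sat(AF (EX ((¬start ∨ ready) → ¬ready))) = {t0, t1, t2, t3, t4, t6}
t5 ∉ Sat(AF (EX ((¬start ∨ ready) → ¬ready))) = {t0, t1, t2, t3, t4, t6}, so the formula does not hold at t5.

No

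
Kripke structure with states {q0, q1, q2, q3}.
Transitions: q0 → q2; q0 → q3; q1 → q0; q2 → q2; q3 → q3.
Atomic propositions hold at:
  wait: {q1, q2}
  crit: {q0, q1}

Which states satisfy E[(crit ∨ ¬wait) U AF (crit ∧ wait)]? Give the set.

{q1}

Sat(¬wait) = {q0, q3}
Sat(crit ∨ ¬wait) = {q0, q1, q3}
Sat(crit ∧ wait) = {q1}
AF (crit ∧ wait): least fixpoint, start Z0 = {q1}, add states with every successor in Z. Already a fixed point.
Sat(AF (crit ∧ wait)) = {q1}
E[(crit ∨ ¬wait) U AF (crit ∧ wait)]: least fixpoint, start Z0 = Sat(AF (crit ∧ wait)) = {q1}, add states in Sat(crit ∨ ¬wait) with some successor in Z. Already a fixed point.
Sat(E[(crit ∨ ¬wait) U AF (crit ∧ wait)]) = {q1}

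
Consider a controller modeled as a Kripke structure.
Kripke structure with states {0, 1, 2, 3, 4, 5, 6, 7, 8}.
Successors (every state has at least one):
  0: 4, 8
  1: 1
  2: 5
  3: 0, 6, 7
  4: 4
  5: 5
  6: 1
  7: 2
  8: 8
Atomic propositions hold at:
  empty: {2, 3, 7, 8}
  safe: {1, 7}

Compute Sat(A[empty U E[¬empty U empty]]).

{0, 2, 3, 7, 8}

Sat(¬empty) = {0, 1, 4, 5, 6}
E[¬empty U empty]: least fixpoint, start Z0 = Sat(empty) = {2, 3, 7, 8}, add states in Sat(¬empty) with some successor in Z. Z1 = {0, 2, 3, 7, 8}; fixed.
Sat(E[¬empty U empty]) = {0, 2, 3, 7, 8}
A[empty U E[¬empty U empty]]: least fixpoint, start Z0 = Sat(E[¬empty U empty]) = {0, 2, 3, 7, 8}, add states in Sat(empty) with every successor in Z. Already a fixed point.
Sat(A[empty U E[¬empty U empty]]) = {0, 2, 3, 7, 8}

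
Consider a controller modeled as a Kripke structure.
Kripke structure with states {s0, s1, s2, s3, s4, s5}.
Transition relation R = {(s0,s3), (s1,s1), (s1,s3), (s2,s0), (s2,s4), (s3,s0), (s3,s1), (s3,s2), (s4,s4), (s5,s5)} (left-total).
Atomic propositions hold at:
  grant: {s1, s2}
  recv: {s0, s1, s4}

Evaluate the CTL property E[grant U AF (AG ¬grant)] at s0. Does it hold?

No

Sat(¬grant) = {s0, s3, s4, s5}
AG ¬grant: greatest fixpoint, start Z0 = {s0, s3, s4, s5}, keep only states in Sat with every successor in Z. Z1 = {s0, s4, s5}; Z2 = {s4, s5}; fixed.
Sat(AG ¬grant) = {s4, s5}
AF (AG ¬grant): least fixpoint, start Z0 = {s4, s5}, add states with every successor in Z. Already a fixed point.
Sat(AF (AG ¬grant)) = {s4, s5}
E[grant U AF (AG ¬grant)]: least fixpoint, start Z0 = Sat(AF (AG ¬grant)) = {s4, s5}, add states in Sat(grant) with some successor in Z. Z1 = {s2, s4, s5}; fixed.
Sat(E[grant U AF (AG ¬grant)]) = {s2, s4, s5}
s0 ∉ Sat(E[grant U AF (AG ¬grant)]) = {s2, s4, s5}, so the formula does not hold at s0.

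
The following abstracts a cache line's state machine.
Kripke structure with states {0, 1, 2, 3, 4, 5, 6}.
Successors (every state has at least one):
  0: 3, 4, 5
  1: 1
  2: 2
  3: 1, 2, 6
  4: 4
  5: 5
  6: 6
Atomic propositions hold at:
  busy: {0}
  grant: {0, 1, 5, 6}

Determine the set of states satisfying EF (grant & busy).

{0}

Sat(grant & busy) = {0}
EF (grant & busy): least fixpoint, start Z0 = {0}, add states with some successor in Z. Already a fixed point.
Sat(EF (grant & busy)) = {0}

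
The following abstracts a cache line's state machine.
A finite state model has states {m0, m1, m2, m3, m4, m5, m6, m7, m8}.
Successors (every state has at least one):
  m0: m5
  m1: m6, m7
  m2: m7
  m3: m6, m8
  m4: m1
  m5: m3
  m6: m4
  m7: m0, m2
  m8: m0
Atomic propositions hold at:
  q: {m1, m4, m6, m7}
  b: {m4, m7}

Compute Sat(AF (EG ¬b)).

{m0, m3, m5, m8}

Sat(¬b) = {m0, m1, m2, m3, m5, m6, m8}
EG ¬b: greatest fixpoint, start Z0 = {m0, m1, m2, m3, m5, m6, m8}, keep only states in Sat with some successor in Z. Z1 = {m0, m1, m3, m5, m8}; Z2 = {m0, m3, m5, m8}; fixed.
Sat(EG ¬b) = {m0, m3, m5, m8}
AF (EG ¬b): least fixpoint, start Z0 = {m0, m3, m5, m8}, add states with every successor in Z. Already a fixed point.
Sat(AF (EG ¬b)) = {m0, m3, m5, m8}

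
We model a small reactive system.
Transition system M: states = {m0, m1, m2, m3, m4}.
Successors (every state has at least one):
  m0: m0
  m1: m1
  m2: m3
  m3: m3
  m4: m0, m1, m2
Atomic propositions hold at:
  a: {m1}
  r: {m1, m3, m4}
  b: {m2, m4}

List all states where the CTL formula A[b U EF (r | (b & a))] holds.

{m1, m2, m3, m4}

Sat(b & a) = ∅
Sat(r | (b & a)) = {m1, m3, m4}
EF (r | (b & a)): least fixpoint, start Z0 = {m1, m3, m4}, add states with some successor in Z. Z1 = {m1, m2, m3, m4}; fixed.
Sat(EF (r | (b & a))) = {m1, m2, m3, m4}
A[b U EF (r | (b & a))]: least fixpoint, start Z0 = Sat(EF (r | (b & a))) = {m1, m2, m3, m4}, add states in Sat(b) with every successor in Z. Already a fixed point.
Sat(A[b U EF (r | (b & a))]) = {m1, m2, m3, m4}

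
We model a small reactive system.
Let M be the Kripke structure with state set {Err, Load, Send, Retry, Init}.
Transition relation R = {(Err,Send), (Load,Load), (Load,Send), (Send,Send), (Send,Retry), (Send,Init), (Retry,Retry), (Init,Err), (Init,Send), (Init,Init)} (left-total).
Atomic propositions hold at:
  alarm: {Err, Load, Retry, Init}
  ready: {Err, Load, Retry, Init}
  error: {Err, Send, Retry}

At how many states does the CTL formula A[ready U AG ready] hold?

1

AG ready: greatest fixpoint, start Z0 = {Err, Load, Retry, Init}, keep only states in Sat with every successor in Z. Z1 = {Retry}; fixed.
Sat(AG ready) = {Retry}
A[ready U AG ready]: least fixpoint, start Z0 = Sat(AG ready) = {Retry}, add states in Sat(ready) with every successor in Z. Already a fixed point.
Sat(A[ready U AG ready]) = {Retry}
|Sat(A[ready U AG ready])| = |{Retry}| = 1.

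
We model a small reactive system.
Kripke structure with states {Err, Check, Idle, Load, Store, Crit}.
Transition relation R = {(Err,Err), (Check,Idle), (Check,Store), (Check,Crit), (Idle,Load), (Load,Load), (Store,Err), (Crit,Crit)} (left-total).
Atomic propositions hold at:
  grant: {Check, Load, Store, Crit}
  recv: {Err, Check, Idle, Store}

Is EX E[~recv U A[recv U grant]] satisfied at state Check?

Sat(~recv) = {Load, Crit}
A[recv U grant]: least fixpoint, start Z0 = Sat(grant) = {Check, Load, Store, Crit}, add states in Sat(recv) with every successor in Z. Z1 = {Check, Idle, Load, Store, Crit}; fixed.
Sat(A[recv U grant]) = {Check, Idle, Load, Store, Crit}
E[~recv U A[recv U grant]]: least fixpoint, start Z0 = Sat(A[recv U grant]) = {Check, Idle, Load, Store, Crit}, add states in Sat(~recv) with some successor in Z. Already a fixed point.
Sat(E[~recv U A[recv U grant]]) = {Check, Idle, Load, Store, Crit}
Sat(EX E[~recv U A[recv U grant]]) = {s : some successor in {Check, Idle, Load, Store, Crit}} = {Check, Idle, Load, Crit}
Check ∈ Sat(EX E[~recv U A[recv U grant]]) = {Check, Idle, Load, Crit}, so the formula holds at Check.

Yes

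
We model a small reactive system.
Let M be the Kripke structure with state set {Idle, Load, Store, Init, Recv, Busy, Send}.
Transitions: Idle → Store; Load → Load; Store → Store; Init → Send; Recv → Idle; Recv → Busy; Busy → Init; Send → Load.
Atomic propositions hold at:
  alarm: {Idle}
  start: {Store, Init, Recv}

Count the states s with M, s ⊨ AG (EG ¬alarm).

5

Sat(¬alarm) = {Load, Store, Init, Recv, Busy, Send}
EG ¬alarm: greatest fixpoint, start Z0 = {Load, Store, Init, Recv, Busy, Send}, keep only states in Sat with some successor in Z. Already a fixed point.
Sat(EG ¬alarm) = {Load, Store, Init, Recv, Busy, Send}
AG (EG ¬alarm): greatest fixpoint, start Z0 = {Load, Store, Init, Recv, Busy, Send}, keep only states in Sat with every successor in Z. Z1 = {Load, Store, Init, Busy, Send}; fixed.
Sat(AG (EG ¬alarm)) = {Load, Store, Init, Busy, Send}
|Sat(AG (EG ¬alarm))| = |{Load, Store, Init, Busy, Send}| = 5.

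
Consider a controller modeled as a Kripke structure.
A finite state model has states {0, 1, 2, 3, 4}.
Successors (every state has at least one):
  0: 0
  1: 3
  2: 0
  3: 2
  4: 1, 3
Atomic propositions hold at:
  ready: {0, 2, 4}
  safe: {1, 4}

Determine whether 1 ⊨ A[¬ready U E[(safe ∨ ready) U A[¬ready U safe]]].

Yes

Sat(¬ready) = {1, 3}
Sat(safe ∨ ready) = {0, 1, 2, 4}
A[¬ready U safe]: least fixpoint, start Z0 = Sat(safe) = {1, 4}, add states in Sat(¬ready) with every successor in Z. Already a fixed point.
Sat(A[¬ready U safe]) = {1, 4}
E[(safe ∨ ready) U A[¬ready U safe]]: least fixpoint, start Z0 = Sat(A[¬ready U safe]) = {1, 4}, add states in Sat(safe ∨ ready) with some successor in Z. Already a fixed point.
Sat(E[(safe ∨ ready) U A[¬ready U safe]]) = {1, 4}
A[¬ready U E[(safe ∨ ready) U A[¬ready U safe]]]: least fixpoint, start Z0 = Sat(E[(safe ∨ ready) U A[¬ready U safe]]) = {1, 4}, add states in Sat(¬ready) with every successor in Z. Already a fixed point.
Sat(A[¬ready U E[(safe ∨ ready) U A[¬ready U safe]]]) = {1, 4}
1 ∈ Sat(A[¬ready U E[(safe ∨ ready) U A[¬ready U safe]]]) = {1, 4}, so the formula holds at 1.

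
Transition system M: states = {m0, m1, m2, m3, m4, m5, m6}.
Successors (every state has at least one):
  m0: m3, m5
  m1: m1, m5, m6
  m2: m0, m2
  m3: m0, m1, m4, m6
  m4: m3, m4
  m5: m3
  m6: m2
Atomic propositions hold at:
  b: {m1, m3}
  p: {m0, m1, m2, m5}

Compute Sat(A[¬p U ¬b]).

Sat(¬p) = {m3, m4, m6}
Sat(¬b) = {m0, m2, m4, m5, m6}
A[¬p U ¬b]: least fixpoint, start Z0 = Sat(¬b) = {m0, m2, m4, m5, m6}, add states in Sat(¬p) with every successor in Z. Already a fixed point.
Sat(A[¬p U ¬b]) = {m0, m2, m4, m5, m6}

{m0, m2, m4, m5, m6}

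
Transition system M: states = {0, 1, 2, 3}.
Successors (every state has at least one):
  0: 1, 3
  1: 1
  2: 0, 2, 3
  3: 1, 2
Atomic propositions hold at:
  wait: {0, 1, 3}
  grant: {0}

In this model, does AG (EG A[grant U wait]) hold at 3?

A[grant U wait]: least fixpoint, start Z0 = Sat(wait) = {0, 1, 3}, add states in Sat(grant) with every successor in Z. Already a fixed point.
Sat(A[grant U wait]) = {0, 1, 3}
EG A[grant U wait]: greatest fixpoint, start Z0 = {0, 1, 3}, keep only states in Sat with some successor in Z. Already a fixed point.
Sat(EG A[grant U wait]) = {0, 1, 3}
AG (EG A[grant U wait]): greatest fixpoint, start Z0 = {0, 1, 3}, keep only states in Sat with every successor in Z. Z1 = {0, 1}; Z2 = {1}; fixed.
Sat(AG (EG A[grant U wait])) = {1}
3 ∉ Sat(AG (EG A[grant U wait])) = {1}, so the formula does not hold at 3.

No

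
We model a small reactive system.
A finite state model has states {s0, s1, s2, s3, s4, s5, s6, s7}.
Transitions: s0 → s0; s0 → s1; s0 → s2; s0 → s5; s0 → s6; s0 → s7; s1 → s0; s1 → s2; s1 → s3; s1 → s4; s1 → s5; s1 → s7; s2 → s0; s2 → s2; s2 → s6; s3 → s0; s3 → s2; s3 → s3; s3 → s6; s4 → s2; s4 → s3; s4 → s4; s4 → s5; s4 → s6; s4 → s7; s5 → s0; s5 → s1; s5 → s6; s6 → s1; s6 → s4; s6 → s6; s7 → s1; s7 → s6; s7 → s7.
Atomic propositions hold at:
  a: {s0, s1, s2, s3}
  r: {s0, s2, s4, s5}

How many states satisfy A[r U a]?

A[r U a]: least fixpoint, start Z0 = Sat(a) = {s0, s1, s2, s3}, add states in Sat(r) with every successor in Z. Already a fixed point.
Sat(A[r U a]) = {s0, s1, s2, s3}
|Sat(A[r U a])| = |{s0, s1, s2, s3}| = 4.

4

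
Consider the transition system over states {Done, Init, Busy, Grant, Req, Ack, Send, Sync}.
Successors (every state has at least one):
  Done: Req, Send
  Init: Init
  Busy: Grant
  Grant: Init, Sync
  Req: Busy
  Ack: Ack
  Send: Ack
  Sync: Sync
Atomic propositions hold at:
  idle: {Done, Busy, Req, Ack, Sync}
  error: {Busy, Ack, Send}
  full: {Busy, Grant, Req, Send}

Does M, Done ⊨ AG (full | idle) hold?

No

Sat(full | idle) = {Done, Busy, Grant, Req, Ack, Send, Sync}
AG (full | idle): greatest fixpoint, start Z0 = {Done, Busy, Grant, Req, Ack, Send, Sync}, keep only states in Sat with every successor in Z. Z1 = {Done, Busy, Req, Ack, Send, Sync}; Z2 = {Done, Req, Ack, Send, Sync}; Z3 = {Done, Ack, Send, Sync}; Z4 = {Ack, Send, Sync}; fixed.
Sat(AG (full | idle)) = {Ack, Send, Sync}
Done ∉ Sat(AG (full | idle)) = {Ack, Send, Sync}, so the formula does not hold at Done.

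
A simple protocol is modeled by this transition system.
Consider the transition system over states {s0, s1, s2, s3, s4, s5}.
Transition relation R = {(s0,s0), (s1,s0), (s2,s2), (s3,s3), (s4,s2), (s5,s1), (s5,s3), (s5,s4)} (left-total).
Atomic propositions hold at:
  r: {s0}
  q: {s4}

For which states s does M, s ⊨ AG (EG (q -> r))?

Sat(q -> r) = {s0, s1, s2, s3, s5}
EG (q -> r): greatest fixpoint, start Z0 = {s0, s1, s2, s3, s5}, keep only states in Sat with some successor in Z. Already a fixed point.
Sat(EG (q -> r)) = {s0, s1, s2, s3, s5}
AG (EG (q -> r)): greatest fixpoint, start Z0 = {s0, s1, s2, s3, s5}, keep only states in Sat with every successor in Z. Z1 = {s0, s1, s2, s3}; fixed.
Sat(AG (EG (q -> r))) = {s0, s1, s2, s3}

{s0, s1, s2, s3}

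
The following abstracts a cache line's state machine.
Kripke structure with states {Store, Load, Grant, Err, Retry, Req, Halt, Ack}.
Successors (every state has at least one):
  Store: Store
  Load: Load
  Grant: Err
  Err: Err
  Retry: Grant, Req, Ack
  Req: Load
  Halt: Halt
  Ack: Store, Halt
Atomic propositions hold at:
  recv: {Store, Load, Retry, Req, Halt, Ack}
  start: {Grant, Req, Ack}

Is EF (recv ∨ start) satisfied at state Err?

No

Sat(recv ∨ start) = {Store, Load, Grant, Retry, Req, Halt, Ack}
EF (recv ∨ start): least fixpoint, start Z0 = {Store, Load, Grant, Retry, Req, Halt, Ack}, add states with some successor in Z. Already a fixed point.
Sat(EF (recv ∨ start)) = {Store, Load, Grant, Retry, Req, Halt, Ack}
Err ∉ Sat(EF (recv ∨ start)) = {Store, Load, Grant, Retry, Req, Halt, Ack}, so the formula does not hold at Err.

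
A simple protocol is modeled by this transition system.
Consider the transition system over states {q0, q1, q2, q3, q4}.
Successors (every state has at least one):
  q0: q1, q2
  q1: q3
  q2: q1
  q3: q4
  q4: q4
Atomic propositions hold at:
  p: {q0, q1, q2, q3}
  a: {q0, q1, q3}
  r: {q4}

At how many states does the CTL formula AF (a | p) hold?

Sat(a | p) = {q0, q1, q2, q3}
AF (a | p): least fixpoint, start Z0 = {q0, q1, q2, q3}, add states with every successor in Z. Already a fixed point.
Sat(AF (a | p)) = {q0, q1, q2, q3}
|Sat(AF (a | p))| = |{q0, q1, q2, q3}| = 4.

4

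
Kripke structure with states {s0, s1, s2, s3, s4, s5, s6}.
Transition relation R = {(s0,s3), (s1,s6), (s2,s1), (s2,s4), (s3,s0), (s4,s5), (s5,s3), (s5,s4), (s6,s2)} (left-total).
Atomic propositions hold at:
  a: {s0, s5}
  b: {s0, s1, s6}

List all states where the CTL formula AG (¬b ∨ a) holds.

Sat(¬b) = {s2, s3, s4, s5}
Sat(¬b ∨ a) = {s0, s2, s3, s4, s5}
AG (¬b ∨ a): greatest fixpoint, start Z0 = {s0, s2, s3, s4, s5}, keep only states in Sat with every successor in Z. Z1 = {s0, s3, s4, s5}; fixed.
Sat(AG (¬b ∨ a)) = {s0, s3, s4, s5}

{s0, s3, s4, s5}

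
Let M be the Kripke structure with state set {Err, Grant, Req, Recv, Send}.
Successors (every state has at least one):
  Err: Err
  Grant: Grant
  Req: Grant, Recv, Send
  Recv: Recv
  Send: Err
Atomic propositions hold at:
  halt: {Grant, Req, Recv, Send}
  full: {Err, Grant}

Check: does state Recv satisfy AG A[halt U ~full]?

Yes

Sat(~full) = {Req, Recv, Send}
A[halt U ~full]: least fixpoint, start Z0 = Sat(~full) = {Req, Recv, Send}, add states in Sat(halt) with every successor in Z. Already a fixed point.
Sat(A[halt U ~full]) = {Req, Recv, Send}
AG A[halt U ~full]: greatest fixpoint, start Z0 = {Req, Recv, Send}, keep only states in Sat with every successor in Z. Z1 = {Recv}; fixed.
Sat(AG A[halt U ~full]) = {Recv}
Recv ∈ Sat(AG A[halt U ~full]) = {Recv}, so the formula holds at Recv.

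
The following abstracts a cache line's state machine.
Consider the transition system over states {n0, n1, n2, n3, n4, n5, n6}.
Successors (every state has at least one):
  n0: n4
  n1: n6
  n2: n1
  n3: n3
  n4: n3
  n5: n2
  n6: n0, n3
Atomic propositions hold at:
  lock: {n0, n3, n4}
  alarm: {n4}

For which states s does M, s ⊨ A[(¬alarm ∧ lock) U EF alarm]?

Sat(¬alarm) = {n0, n1, n2, n3, n5, n6}
Sat(¬alarm ∧ lock) = {n0, n3}
EF alarm: least fixpoint, start Z0 = {n4}, add states with some successor in Z. Z1 = {n0, n4}; Z2 = {n0, n4, n6}; Z3 = {n0, n1, n4, n6}; Z4 = {n0, n1, n2, n4, n6}; Z5 = {n0, n1, n2, n4, n5, n6}; fixed.
Sat(EF alarm) = {n0, n1, n2, n4, n5, n6}
A[(¬alarm ∧ lock) U EF alarm]: least fixpoint, start Z0 = Sat(EF alarm) = {n0, n1, n2, n4, n5, n6}, add states in Sat(¬alarm ∧ lock) with every successor in Z. Already a fixed point.
Sat(A[(¬alarm ∧ lock) U EF alarm]) = {n0, n1, n2, n4, n5, n6}

{n0, n1, n2, n4, n5, n6}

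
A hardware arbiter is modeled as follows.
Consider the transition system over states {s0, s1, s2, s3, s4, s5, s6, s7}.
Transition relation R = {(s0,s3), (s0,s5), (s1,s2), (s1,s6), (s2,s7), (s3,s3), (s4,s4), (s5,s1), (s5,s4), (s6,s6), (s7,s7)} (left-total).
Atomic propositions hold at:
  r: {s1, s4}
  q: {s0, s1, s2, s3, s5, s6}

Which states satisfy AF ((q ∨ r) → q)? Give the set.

Sat(q ∨ r) = {s0, s1, s2, s3, s4, s5, s6}
Sat((q ∨ r) → q) = {s0, s1, s2, s3, s5, s6, s7}
AF ((q ∨ r) → q): least fixpoint, start Z0 = {s0, s1, s2, s3, s5, s6, s7}, add states with every successor in Z. Already a fixed point.
Sat(AF ((q ∨ r) → q)) = {s0, s1, s2, s3, s5, s6, s7}

{s0, s1, s2, s3, s5, s6, s7}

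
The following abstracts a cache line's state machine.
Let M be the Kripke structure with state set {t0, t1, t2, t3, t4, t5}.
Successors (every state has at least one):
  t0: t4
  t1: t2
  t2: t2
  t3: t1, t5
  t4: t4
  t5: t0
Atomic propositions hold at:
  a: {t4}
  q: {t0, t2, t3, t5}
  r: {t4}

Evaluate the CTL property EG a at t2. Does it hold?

EG a: greatest fixpoint, start Z0 = {t4}, keep only states in Sat with some successor in Z. Already a fixed point.
Sat(EG a) = {t4}
t2 ∉ Sat(EG a) = {t4}, so the formula does not hold at t2.

No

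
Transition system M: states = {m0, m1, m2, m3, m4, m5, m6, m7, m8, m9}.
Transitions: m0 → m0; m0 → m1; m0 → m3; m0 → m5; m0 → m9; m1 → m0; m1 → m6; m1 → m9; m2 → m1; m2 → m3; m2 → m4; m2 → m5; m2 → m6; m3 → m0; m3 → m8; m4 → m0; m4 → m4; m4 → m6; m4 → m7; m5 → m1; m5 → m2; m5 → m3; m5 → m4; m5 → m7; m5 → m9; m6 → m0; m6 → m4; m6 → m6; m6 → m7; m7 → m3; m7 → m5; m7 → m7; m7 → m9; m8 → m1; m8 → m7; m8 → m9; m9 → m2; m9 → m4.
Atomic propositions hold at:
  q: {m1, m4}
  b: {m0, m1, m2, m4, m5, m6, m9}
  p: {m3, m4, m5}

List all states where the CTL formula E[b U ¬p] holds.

Sat(¬p) = {m0, m1, m2, m6, m7, m8, m9}
E[b U ¬p]: least fixpoint, start Z0 = Sat(¬p) = {m0, m1, m2, m6, m7, m8, m9}, add states in Sat(b) with some successor in Z. Z1 = {m0, m1, m2, m4, m5, m6, m7, m8, m9}; fixed.
Sat(E[b U ¬p]) = {m0, m1, m2, m4, m5, m6, m7, m8, m9}

{m0, m1, m2, m4, m5, m6, m7, m8, m9}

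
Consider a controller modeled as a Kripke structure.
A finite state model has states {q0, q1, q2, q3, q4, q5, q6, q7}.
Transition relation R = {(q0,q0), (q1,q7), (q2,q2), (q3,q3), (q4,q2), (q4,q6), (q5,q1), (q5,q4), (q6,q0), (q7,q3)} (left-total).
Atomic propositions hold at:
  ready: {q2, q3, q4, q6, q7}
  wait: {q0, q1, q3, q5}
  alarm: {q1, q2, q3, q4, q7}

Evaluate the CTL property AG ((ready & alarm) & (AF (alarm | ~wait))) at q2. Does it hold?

Yes

Sat(ready & alarm) = {q2, q3, q4, q7}
Sat(~wait) = {q2, q4, q6, q7}
Sat(alarm | ~wait) = {q1, q2, q3, q4, q6, q7}
AF (alarm | ~wait): least fixpoint, start Z0 = {q1, q2, q3, q4, q6, q7}, add states with every successor in Z. Z1 = {q1, q2, q3, q4, q5, q6, q7}; fixed.
Sat(AF (alarm | ~wait)) = {q1, q2, q3, q4, q5, q6, q7}
Sat((ready & alarm) & (AF (alarm | ~wait))) = {q2, q3, q4, q7}
AG ((ready & alarm) & (AF (alarm | ~wait))): greatest fixpoint, start Z0 = {q2, q3, q4, q7}, keep only states in Sat with every successor in Z. Z1 = {q2, q3, q7}; fixed.
Sat(AG ((ready & alarm) & (AF (alarm | ~wait)))) = {q2, q3, q7}
q2 ∈ Sat(AG ((ready & alarm) & (AF (alarm | ~wait)))) = {q2, q3, q7}, so the formula holds at q2.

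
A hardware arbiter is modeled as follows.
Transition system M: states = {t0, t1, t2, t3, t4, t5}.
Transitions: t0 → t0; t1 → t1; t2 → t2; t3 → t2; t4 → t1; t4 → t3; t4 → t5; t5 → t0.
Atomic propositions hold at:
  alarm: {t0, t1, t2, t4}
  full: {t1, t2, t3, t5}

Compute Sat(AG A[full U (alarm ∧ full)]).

{t1, t2, t3}

Sat(alarm ∧ full) = {t1, t2}
A[full U (alarm ∧ full)]: least fixpoint, start Z0 = Sat((alarm ∧ full)) = {t1, t2}, add states in Sat(full) with every successor in Z. Z1 = {t1, t2, t3}; fixed.
Sat(A[full U (alarm ∧ full)]) = {t1, t2, t3}
AG A[full U (alarm ∧ full)]: greatest fixpoint, start Z0 = {t1, t2, t3}, keep only states in Sat with every successor in Z. Already a fixed point.
Sat(AG A[full U (alarm ∧ full)]) = {t1, t2, t3}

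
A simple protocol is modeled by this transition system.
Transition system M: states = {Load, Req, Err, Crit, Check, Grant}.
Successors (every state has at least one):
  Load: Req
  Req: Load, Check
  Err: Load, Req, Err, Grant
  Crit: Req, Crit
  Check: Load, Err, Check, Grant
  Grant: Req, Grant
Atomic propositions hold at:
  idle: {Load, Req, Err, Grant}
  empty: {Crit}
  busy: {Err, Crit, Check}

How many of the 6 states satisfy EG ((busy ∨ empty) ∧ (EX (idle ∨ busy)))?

3

Sat(busy ∨ empty) = {Err, Crit, Check}
Sat(idle ∨ busy) = {Load, Req, Err, Crit, Check, Grant}
Sat(EX (idle ∨ busy)) = {s : some successor in {Load, Req, Err, Crit, Check, Grant}} = {Load, Req, Err, Crit, Check, Grant}
Sat((busy ∨ empty) ∧ (EX (idle ∨ busy))) = {Err, Crit, Check}
EG ((busy ∨ empty) ∧ (EX (idle ∨ busy))): greatest fixpoint, start Z0 = {Err, Crit, Check}, keep only states in Sat with some successor in Z. Already a fixed point.
Sat(EG ((busy ∨ empty) ∧ (EX (idle ∨ busy)))) = {Err, Crit, Check}
|Sat(EG ((busy ∨ empty) ∧ (EX (idle ∨ busy))))| = |{Err, Crit, Check}| = 3.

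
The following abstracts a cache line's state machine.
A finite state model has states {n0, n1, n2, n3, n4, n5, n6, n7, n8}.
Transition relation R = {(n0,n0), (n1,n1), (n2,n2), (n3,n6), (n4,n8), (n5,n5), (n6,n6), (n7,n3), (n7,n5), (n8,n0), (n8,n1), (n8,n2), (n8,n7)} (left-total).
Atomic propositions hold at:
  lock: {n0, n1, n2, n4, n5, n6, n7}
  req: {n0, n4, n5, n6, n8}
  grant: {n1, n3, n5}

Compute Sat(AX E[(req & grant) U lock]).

{n0, n1, n2, n3, n5, n6, n8}

Sat(req & grant) = {n5}
E[(req & grant) U lock]: least fixpoint, start Z0 = Sat(lock) = {n0, n1, n2, n4, n5, n6, n7}, add states in Sat(req & grant) with some successor in Z. Already a fixed point.
Sat(E[(req & grant) U lock]) = {n0, n1, n2, n4, n5, n6, n7}
Sat(AX E[(req & grant) U lock]) = {s : every successor in {n0, n1, n2, n4, n5, n6, n7}} = {n0, n1, n2, n3, n5, n6, n8}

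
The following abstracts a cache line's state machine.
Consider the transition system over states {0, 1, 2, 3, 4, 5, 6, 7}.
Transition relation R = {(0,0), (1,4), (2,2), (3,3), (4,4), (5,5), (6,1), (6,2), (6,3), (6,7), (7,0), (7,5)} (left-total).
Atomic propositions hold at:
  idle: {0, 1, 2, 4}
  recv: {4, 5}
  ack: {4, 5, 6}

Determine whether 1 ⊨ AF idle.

AF idle: least fixpoint, start Z0 = {0, 1, 2, 4}, add states with every successor in Z. Already a fixed point.
Sat(AF idle) = {0, 1, 2, 4}
1 ∈ Sat(AF idle) = {0, 1, 2, 4}, so the formula holds at 1.

Yes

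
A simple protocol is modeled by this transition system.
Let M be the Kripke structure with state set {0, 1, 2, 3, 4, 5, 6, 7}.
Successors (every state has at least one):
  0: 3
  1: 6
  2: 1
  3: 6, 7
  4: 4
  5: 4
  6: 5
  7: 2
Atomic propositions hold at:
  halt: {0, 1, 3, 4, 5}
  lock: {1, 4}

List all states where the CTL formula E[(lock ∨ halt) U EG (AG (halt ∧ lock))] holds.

Sat(lock ∨ halt) = {0, 1, 3, 4, 5}
Sat(halt ∧ lock) = {1, 4}
AG (halt ∧ lock): greatest fixpoint, start Z0 = {1, 4}, keep only states in Sat with every successor in Z. Z1 = {4}; fixed.
Sat(AG (halt ∧ lock)) = {4}
EG (AG (halt ∧ lock)): greatest fixpoint, start Z0 = {4}, keep only states in Sat with some successor in Z. Already a fixed point.
Sat(EG (AG (halt ∧ lock))) = {4}
E[(lock ∨ halt) U EG (AG (halt ∧ lock))]: least fixpoint, start Z0 = Sat(EG (AG (halt ∧ lock))) = {4}, add states in Sat(lock ∨ halt) with some successor in Z. Z1 = {4, 5}; fixed.
Sat(E[(lock ∨ halt) U EG (AG (halt ∧ lock))]) = {4, 5}

{4, 5}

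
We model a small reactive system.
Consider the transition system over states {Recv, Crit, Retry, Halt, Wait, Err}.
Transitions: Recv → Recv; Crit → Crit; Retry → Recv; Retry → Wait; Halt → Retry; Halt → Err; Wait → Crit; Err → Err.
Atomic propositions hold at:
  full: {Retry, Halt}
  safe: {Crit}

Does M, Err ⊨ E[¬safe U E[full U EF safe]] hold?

Sat(¬safe) = {Recv, Retry, Halt, Wait, Err}
EF safe: least fixpoint, start Z0 = {Crit}, add states with some successor in Z. Z1 = {Crit, Wait}; Z2 = {Crit, Retry, Wait}; Z3 = {Crit, Retry, Halt, Wait}; fixed.
Sat(EF safe) = {Crit, Retry, Halt, Wait}
E[full U EF safe]: least fixpoint, start Z0 = Sat(EF safe) = {Crit, Retry, Halt, Wait}, add states in Sat(full) with some successor in Z. Already a fixed point.
Sat(E[full U EF safe]) = {Crit, Retry, Halt, Wait}
E[¬safe U E[full U EF safe]]: least fixpoint, start Z0 = Sat(E[full U EF safe]) = {Crit, Retry, Halt, Wait}, add states in Sat(¬safe) with some successor in Z. Already a fixed point.
Sat(E[¬safe U E[full U EF safe]]) = {Crit, Retry, Halt, Wait}
Err ∉ Sat(E[¬safe U E[full U EF safe]]) = {Crit, Retry, Halt, Wait}, so the formula does not hold at Err.

No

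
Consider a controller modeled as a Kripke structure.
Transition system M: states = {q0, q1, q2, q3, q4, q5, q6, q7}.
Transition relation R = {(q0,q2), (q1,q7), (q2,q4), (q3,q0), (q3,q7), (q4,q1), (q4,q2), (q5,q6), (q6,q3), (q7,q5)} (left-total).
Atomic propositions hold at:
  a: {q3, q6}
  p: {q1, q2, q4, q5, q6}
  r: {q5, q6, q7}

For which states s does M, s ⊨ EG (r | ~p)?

{q3, q5, q6, q7}

Sat(~p) = {q0, q3, q7}
Sat(r | ~p) = {q0, q3, q5, q6, q7}
EG (r | ~p): greatest fixpoint, start Z0 = {q0, q3, q5, q6, q7}, keep only states in Sat with some successor in Z. Z1 = {q3, q5, q6, q7}; fixed.
Sat(EG (r | ~p)) = {q3, q5, q6, q7}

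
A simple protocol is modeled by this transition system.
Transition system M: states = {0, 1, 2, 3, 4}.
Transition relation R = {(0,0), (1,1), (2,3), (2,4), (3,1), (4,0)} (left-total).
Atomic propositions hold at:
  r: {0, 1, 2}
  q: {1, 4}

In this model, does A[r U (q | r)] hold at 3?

No

Sat(q | r) = {0, 1, 2, 4}
A[r U (q | r)]: least fixpoint, start Z0 = Sat((q | r)) = {0, 1, 2, 4}, add states in Sat(r) with every successor in Z. Already a fixed point.
Sat(A[r U (q | r)]) = {0, 1, 2, 4}
3 ∉ Sat(A[r U (q | r)]) = {0, 1, 2, 4}, so the formula does not hold at 3.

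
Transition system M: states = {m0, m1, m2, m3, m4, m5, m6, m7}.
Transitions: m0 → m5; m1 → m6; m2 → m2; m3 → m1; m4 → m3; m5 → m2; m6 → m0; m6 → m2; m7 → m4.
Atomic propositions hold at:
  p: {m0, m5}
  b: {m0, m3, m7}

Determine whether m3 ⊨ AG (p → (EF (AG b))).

AG b: greatest fixpoint, start Z0 = {m0, m3, m7}, keep only states in Sat with every successor in Z. Z1 = ∅; fixed.
Sat(AG b) = ∅
EF (AG b): least fixpoint, start Z0 = ∅, add states with some successor in Z. Already a fixed point.
Sat(EF (AG b)) = ∅
Sat(p → (EF (AG b))) = {m1, m2, m3, m4, m6, m7}
AG (p → (EF (AG b))): greatest fixpoint, start Z0 = {m1, m2, m3, m4, m6, m7}, keep only states in Sat with every successor in Z. Z1 = {m1, m2, m3, m4, m7}; Z2 = {m2, m3, m4, m7}; Z3 = {m2, m4, m7}; Z4 = {m2, m7}; Z5 = {m2}; fixed.
Sat(AG (p → (EF (AG b)))) = {m2}
m3 ∉ Sat(AG (p → (EF (AG b)))) = {m2}, so the formula does not hold at m3.

No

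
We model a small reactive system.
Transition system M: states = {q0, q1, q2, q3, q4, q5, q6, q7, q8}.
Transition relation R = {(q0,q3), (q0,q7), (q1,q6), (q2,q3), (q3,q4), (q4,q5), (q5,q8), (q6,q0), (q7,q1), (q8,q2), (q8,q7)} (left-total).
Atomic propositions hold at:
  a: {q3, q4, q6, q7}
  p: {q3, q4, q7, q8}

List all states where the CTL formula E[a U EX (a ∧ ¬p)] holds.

{q1, q7}

Sat(¬p) = {q0, q1, q2, q5, q6}
Sat(a ∧ ¬p) = {q6}
Sat(EX (a ∧ ¬p)) = {s : some successor in {q6}} = {q1}
E[a U EX (a ∧ ¬p)]: least fixpoint, start Z0 = Sat(EX (a ∧ ¬p)) = {q1}, add states in Sat(a) with some successor in Z. Z1 = {q1, q7}; fixed.
Sat(E[a U EX (a ∧ ¬p)]) = {q1, q7}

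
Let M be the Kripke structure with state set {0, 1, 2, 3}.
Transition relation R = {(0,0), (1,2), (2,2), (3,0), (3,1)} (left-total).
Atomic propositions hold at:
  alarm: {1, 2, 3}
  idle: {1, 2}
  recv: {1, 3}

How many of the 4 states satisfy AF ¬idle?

2

Sat(¬idle) = {0, 3}
AF ¬idle: least fixpoint, start Z0 = {0, 3}, add states with every successor in Z. Already a fixed point.
Sat(AF ¬idle) = {0, 3}
|Sat(AF ¬idle)| = |{0, 3}| = 2.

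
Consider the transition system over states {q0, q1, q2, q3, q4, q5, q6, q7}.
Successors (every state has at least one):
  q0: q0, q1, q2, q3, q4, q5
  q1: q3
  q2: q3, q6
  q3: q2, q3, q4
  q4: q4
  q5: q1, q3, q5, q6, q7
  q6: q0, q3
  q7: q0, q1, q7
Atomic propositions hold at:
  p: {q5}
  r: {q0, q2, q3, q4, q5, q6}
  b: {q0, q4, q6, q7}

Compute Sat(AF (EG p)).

{q5}

EG p: greatest fixpoint, start Z0 = {q5}, keep only states in Sat with some successor in Z. Already a fixed point.
Sat(EG p) = {q5}
AF (EG p): least fixpoint, start Z0 = {q5}, add states with every successor in Z. Already a fixed point.
Sat(AF (EG p)) = {q5}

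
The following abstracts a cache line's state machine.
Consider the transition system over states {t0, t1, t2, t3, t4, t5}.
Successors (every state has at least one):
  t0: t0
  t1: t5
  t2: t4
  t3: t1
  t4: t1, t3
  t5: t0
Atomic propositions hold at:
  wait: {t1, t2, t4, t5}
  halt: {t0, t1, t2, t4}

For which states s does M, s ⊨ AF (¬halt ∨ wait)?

Sat(¬halt) = {t3, t5}
Sat(¬halt ∨ wait) = {t1, t2, t3, t4, t5}
AF (¬halt ∨ wait): least fixpoint, start Z0 = {t1, t2, t3, t4, t5}, add states with every successor in Z. Already a fixed point.
Sat(AF (¬halt ∨ wait)) = {t1, t2, t3, t4, t5}

{t1, t2, t3, t4, t5}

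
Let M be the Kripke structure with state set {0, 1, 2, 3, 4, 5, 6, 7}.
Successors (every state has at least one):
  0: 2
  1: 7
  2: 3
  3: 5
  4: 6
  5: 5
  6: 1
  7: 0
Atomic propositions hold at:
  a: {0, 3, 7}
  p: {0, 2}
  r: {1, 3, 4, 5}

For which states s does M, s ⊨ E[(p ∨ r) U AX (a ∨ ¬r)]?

{0, 1, 2, 4, 7}

Sat(p ∨ r) = {0, 1, 2, 3, 4, 5}
Sat(¬r) = {0, 2, 6, 7}
Sat(a ∨ ¬r) = {0, 2, 3, 6, 7}
Sat(AX (a ∨ ¬r)) = {s : every successor in {0, 2, 3, 6, 7}} = {0, 1, 2, 4, 7}
E[(p ∨ r) U AX (a ∨ ¬r)]: least fixpoint, start Z0 = Sat(AX (a ∨ ¬r)) = {0, 1, 2, 4, 7}, add states in Sat(p ∨ r) with some successor in Z. Already a fixed point.
Sat(E[(p ∨ r) U AX (a ∨ ¬r)]) = {0, 1, 2, 4, 7}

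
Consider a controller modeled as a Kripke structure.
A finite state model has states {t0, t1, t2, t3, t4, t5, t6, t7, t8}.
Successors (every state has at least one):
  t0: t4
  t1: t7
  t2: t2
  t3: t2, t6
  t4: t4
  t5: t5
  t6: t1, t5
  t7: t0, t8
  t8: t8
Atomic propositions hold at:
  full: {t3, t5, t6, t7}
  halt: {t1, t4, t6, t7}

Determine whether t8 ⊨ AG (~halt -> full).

No

Sat(~halt) = {t0, t2, t3, t5, t8}
Sat(~halt -> full) = {t1, t3, t4, t5, t6, t7}
AG (~halt -> full): greatest fixpoint, start Z0 = {t1, t3, t4, t5, t6, t7}, keep only states in Sat with every successor in Z. Z1 = {t1, t4, t5, t6}; Z2 = {t4, t5, t6}; Z3 = {t4, t5}; fixed.
Sat(AG (~halt -> full)) = {t4, t5}
t8 ∉ Sat(AG (~halt -> full)) = {t4, t5}, so the formula does not hold at t8.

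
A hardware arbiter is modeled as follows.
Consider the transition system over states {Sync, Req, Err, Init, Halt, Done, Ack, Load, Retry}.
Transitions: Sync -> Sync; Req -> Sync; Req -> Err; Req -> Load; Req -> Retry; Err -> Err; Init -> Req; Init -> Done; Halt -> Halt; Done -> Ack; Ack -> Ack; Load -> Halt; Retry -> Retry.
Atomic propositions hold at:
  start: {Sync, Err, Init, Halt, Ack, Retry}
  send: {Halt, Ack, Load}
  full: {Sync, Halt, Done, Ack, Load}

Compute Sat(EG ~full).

{Req, Err, Init, Retry}

Sat(~full) = {Req, Err, Init, Retry}
EG ~full: greatest fixpoint, start Z0 = {Req, Err, Init, Retry}, keep only states in Sat with some successor in Z. Already a fixed point.
Sat(EG ~full) = {Req, Err, Init, Retry}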